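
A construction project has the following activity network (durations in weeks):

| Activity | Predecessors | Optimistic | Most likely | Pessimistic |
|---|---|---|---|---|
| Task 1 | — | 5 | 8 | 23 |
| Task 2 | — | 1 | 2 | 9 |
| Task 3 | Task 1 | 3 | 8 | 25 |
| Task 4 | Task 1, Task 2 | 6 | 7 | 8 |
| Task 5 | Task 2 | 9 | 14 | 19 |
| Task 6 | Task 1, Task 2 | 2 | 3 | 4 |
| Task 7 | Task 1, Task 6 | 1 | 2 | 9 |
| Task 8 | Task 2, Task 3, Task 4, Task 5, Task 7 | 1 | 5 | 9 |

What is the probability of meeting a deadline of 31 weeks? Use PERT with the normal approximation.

0.889

te_Task 1 = (5 + 4·8 + 23)/6 = 60/6 = 10; σ²_Task 1 = ((23−5)/6)² = 9.000
te_Task 2 = (1 + 4·2 + 9)/6 = 18/6 = 3; σ²_Task 2 = ((9−1)/6)² = 1.778
te_Task 3 = (3 + 4·8 + 25)/6 = 60/6 = 10; σ²_Task 3 = ((25−3)/6)² = 13.444
te_Task 4 = (6 + 4·7 + 8)/6 = 42/6 = 7; σ²_Task 4 = ((8−6)/6)² = 0.111
te_Task 5 = (9 + 4·14 + 19)/6 = 84/6 = 14; σ²_Task 5 = ((19−9)/6)² = 2.778
te_Task 6 = (2 + 4·3 + 4)/6 = 18/6 = 3; σ²_Task 6 = ((4−2)/6)² = 0.111
te_Task 7 = (1 + 4·2 + 9)/6 = 18/6 = 3; σ²_Task 7 = ((9−1)/6)² = 1.778
te_Task 8 = (1 + 4·5 + 9)/6 = 30/6 = 5; σ²_Task 8 = ((9−1)/6)² = 1.778

Forward pass:
ES_Task 1 = 0; EF_Task 1 = 10
ES_Task 2 = 0; EF_Task 2 = 3
ES_Task 3 = 10; EF_Task 3 = 10+10 = 20
ES_Task 4 = max(EF_Task 1=10, EF_Task 2=3) = 10; EF_Task 4 = 10+7 = 17
ES_Task 5 = 3; EF_Task 5 = 3+14 = 17
ES_Task 6 = max(EF_Task 1=10, EF_Task 2=3) = 10; EF_Task 6 = 10+3 = 13
ES_Task 7 = max(EF_Task 1=10, EF_Task 6=13) = 13; EF_Task 7 = 13+3 = 16
ES_Task 8 = max(EF_Task 2=3, EF_Task 3=20, EF_Task 4=17, EF_Task 5=17, EF_Task 7=16) = 20; EF_Task 8 = 20+5 = 25
Expected project duration μ = 25 weeks. Critical path: Task 1 → Task 3 → Task 8.

Variance along critical path = 9.000 + 13.444 + 1.778 = 24.222; σ = √24.222 = 4.922 weeks.
Z = (31 − 25) / 4.922 = 1.219
P(T ≤ 31) = Φ(1.219) ≈ 0.889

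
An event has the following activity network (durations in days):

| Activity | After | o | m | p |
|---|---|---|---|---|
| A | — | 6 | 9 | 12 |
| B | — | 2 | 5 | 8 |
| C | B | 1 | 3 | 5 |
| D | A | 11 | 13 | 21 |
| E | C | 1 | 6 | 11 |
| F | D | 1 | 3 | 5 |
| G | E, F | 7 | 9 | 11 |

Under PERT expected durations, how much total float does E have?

te_A = (6 + 4·9 + 12)/6 = 54/6 = 9
te_B = (2 + 4·5 + 8)/6 = 30/6 = 5
te_C = (1 + 4·3 + 5)/6 = 18/6 = 3
te_D = (11 + 4·13 + 21)/6 = 84/6 = 14
te_E = (1 + 4·6 + 11)/6 = 36/6 = 6
te_F = (1 + 4·3 + 5)/6 = 18/6 = 3
te_G = (7 + 4·9 + 11)/6 = 54/6 = 9

Forward pass:
ES_A = 0; EF_A = 9
ES_B = 0; EF_B = 5
ES_C = 5; EF_C = 5+3 = 8
ES_D = 9; EF_D = 9+14 = 23
ES_E = 8; EF_E = 8+6 = 14
ES_F = 23; EF_F = 23+3 = 26
ES_G = max(EF_E=14, EF_F=26) = 26; EF_G = 26+9 = 35
Expected project duration μ = 35 days. Critical path: A → D → F → G.

Backward pass:
LF_G = 35; LS_G = 35−9 = 26
LF_F = LS_G = 26; LS_F = 26−3 = 23
LF_E = LS_G = 26; LS_E = 26−6 = 20
LF_D = LS_F = 23; LS_D = 23−14 = 9
LF_C = LS_E = 20; LS_C = 20−3 = 17
LF_B = LS_C = 17; LS_B = 17−5 = 12
LF_A = LS_D = 9; LS_A = 9−9 = 0
Slack_E = LS_E − ES_E = 20 − 8 = 12

12 days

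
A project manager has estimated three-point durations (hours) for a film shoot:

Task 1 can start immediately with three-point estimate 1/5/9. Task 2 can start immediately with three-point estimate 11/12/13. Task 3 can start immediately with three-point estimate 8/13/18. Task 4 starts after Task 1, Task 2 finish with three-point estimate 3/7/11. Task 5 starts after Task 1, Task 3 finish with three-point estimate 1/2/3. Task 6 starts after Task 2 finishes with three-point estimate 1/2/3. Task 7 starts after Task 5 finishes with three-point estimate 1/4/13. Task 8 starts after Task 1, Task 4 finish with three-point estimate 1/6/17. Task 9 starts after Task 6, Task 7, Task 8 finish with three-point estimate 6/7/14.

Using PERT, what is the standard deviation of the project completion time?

te_Task 1 = (1 + 4·5 + 9)/6 = 30/6 = 5; σ²_Task 1 = ((9−1)/6)² = 1.778
te_Task 2 = (11 + 4·12 + 13)/6 = 72/6 = 12; σ²_Task 2 = ((13−11)/6)² = 0.111
te_Task 3 = (8 + 4·13 + 18)/6 = 78/6 = 13; σ²_Task 3 = ((18−8)/6)² = 2.778
te_Task 4 = (3 + 4·7 + 11)/6 = 42/6 = 7; σ²_Task 4 = ((11−3)/6)² = 1.778
te_Task 5 = (1 + 4·2 + 3)/6 = 12/6 = 2; σ²_Task 5 = ((3−1)/6)² = 0.111
te_Task 6 = (1 + 4·2 + 3)/6 = 12/6 = 2; σ²_Task 6 = ((3−1)/6)² = 0.111
te_Task 7 = (1 + 4·4 + 13)/6 = 30/6 = 5; σ²_Task 7 = ((13−1)/6)² = 4.000
te_Task 8 = (1 + 4·6 + 17)/6 = 42/6 = 7; σ²_Task 8 = ((17−1)/6)² = 7.111
te_Task 9 = (6 + 4·7 + 14)/6 = 48/6 = 8; σ²_Task 9 = ((14−6)/6)² = 1.778

Forward pass:
ES_Task 1 = 0; EF_Task 1 = 5
ES_Task 2 = 0; EF_Task 2 = 12
ES_Task 3 = 0; EF_Task 3 = 13
ES_Task 4 = max(EF_Task 1=5, EF_Task 2=12) = 12; EF_Task 4 = 12+7 = 19
ES_Task 5 = max(EF_Task 1=5, EF_Task 3=13) = 13; EF_Task 5 = 13+2 = 15
ES_Task 6 = 12; EF_Task 6 = 12+2 = 14
ES_Task 7 = 15; EF_Task 7 = 15+5 = 20
ES_Task 8 = max(EF_Task 1=5, EF_Task 4=19) = 19; EF_Task 8 = 19+7 = 26
ES_Task 9 = max(EF_Task 6=14, EF_Task 7=20, EF_Task 8=26) = 26; EF_Task 9 = 26+8 = 34
Expected project duration μ = 34 hours. Critical path: Task 2 → Task 4 → Task 8 → Task 9.

Variance along critical path = 0.111 + 1.778 + 7.111 + 1.778 = 10.778
σ = √10.778 = 3.283 hours

3.28 hours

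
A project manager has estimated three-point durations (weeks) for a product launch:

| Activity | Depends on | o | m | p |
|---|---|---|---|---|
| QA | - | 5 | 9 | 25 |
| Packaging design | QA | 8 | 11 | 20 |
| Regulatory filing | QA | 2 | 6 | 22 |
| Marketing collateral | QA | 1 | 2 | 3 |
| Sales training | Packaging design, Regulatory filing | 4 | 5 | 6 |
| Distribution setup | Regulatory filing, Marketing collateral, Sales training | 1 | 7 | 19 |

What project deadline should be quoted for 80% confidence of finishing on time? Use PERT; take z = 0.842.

40.1 weeks

te_QA = (5 + 4·9 + 25)/6 = 66/6 = 11; σ²_QA = ((25−5)/6)² = 11.111
te_Packaging design = (8 + 4·11 + 20)/6 = 72/6 = 12; σ²_Packaging design = ((20−8)/6)² = 4.000
te_Regulatory filing = (2 + 4·6 + 22)/6 = 48/6 = 8; σ²_Regulatory filing = ((22−2)/6)² = 11.111
te_Marketing collateral = (1 + 4·2 + 3)/6 = 12/6 = 2; σ²_Marketing collateral = ((3−1)/6)² = 0.111
te_Sales training = (4 + 4·5 + 6)/6 = 30/6 = 5; σ²_Sales training = ((6−4)/6)² = 0.111
te_Distribution setup = (1 + 4·7 + 19)/6 = 48/6 = 8; σ²_Distribution setup = ((19−1)/6)² = 9.000

Forward pass:
ES_QA = 0; EF_QA = 11
ES_Packaging design = 11; EF_Packaging design = 11+12 = 23
ES_Regulatory filing = 11; EF_Regulatory filing = 11+8 = 19
ES_Marketing collateral = 11; EF_Marketing collateral = 11+2 = 13
ES_Sales training = max(EF_Packaging design=23, EF_Regulatory filing=19) = 23; EF_Sales training = 23+5 = 28
ES_Distribution setup = max(EF_Regulatory filing=19, EF_Marketing collateral=13, EF_Sales training=28) = 28; EF_Distribution setup = 28+8 = 36
Expected project duration μ = 36 weeks. Critical path: QA → Packaging design → Sales training → Distribution setup.

Variance along critical path = 11.111 + 4.000 + 0.111 + 9.000 = 24.222; σ = 4.922 weeks.
D = μ + z·σ = 36 + 0.842·4.922 = 40.1 weeks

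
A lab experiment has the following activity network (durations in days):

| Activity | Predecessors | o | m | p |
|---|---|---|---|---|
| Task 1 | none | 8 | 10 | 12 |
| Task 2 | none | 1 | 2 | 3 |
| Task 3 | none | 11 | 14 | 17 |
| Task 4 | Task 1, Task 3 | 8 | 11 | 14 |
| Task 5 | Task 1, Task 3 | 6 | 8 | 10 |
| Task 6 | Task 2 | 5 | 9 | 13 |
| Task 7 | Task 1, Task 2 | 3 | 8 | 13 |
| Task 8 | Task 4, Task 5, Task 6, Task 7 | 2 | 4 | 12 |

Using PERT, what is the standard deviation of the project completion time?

2.19 days

te_Task 1 = (8 + 4·10 + 12)/6 = 60/6 = 10; σ²_Task 1 = ((12−8)/6)² = 0.444
te_Task 2 = (1 + 4·2 + 3)/6 = 12/6 = 2; σ²_Task 2 = ((3−1)/6)² = 0.111
te_Task 3 = (11 + 4·14 + 17)/6 = 84/6 = 14; σ²_Task 3 = ((17−11)/6)² = 1.000
te_Task 4 = (8 + 4·11 + 14)/6 = 66/6 = 11; σ²_Task 4 = ((14−8)/6)² = 1.000
te_Task 5 = (6 + 4·8 + 10)/6 = 48/6 = 8; σ²_Task 5 = ((10−6)/6)² = 0.444
te_Task 6 = (5 + 4·9 + 13)/6 = 54/6 = 9; σ²_Task 6 = ((13−5)/6)² = 1.778
te_Task 7 = (3 + 4·8 + 13)/6 = 48/6 = 8; σ²_Task 7 = ((13−3)/6)² = 2.778
te_Task 8 = (2 + 4·4 + 12)/6 = 30/6 = 5; σ²_Task 8 = ((12−2)/6)² = 2.778

Forward pass:
ES_Task 1 = 0; EF_Task 1 = 10
ES_Task 2 = 0; EF_Task 2 = 2
ES_Task 3 = 0; EF_Task 3 = 14
ES_Task 4 = max(EF_Task 1=10, EF_Task 3=14) = 14; EF_Task 4 = 14+11 = 25
ES_Task 5 = max(EF_Task 1=10, EF_Task 3=14) = 14; EF_Task 5 = 14+8 = 22
ES_Task 6 = 2; EF_Task 6 = 2+9 = 11
ES_Task 7 = max(EF_Task 1=10, EF_Task 2=2) = 10; EF_Task 7 = 10+8 = 18
ES_Task 8 = max(EF_Task 4=25, EF_Task 5=22, EF_Task 6=11, EF_Task 7=18) = 25; EF_Task 8 = 25+5 = 30
Expected project duration μ = 30 days. Critical path: Task 3 → Task 4 → Task 8.

Variance along critical path = 1.000 + 1.000 + 2.778 = 4.778
σ = √4.778 = 2.186 days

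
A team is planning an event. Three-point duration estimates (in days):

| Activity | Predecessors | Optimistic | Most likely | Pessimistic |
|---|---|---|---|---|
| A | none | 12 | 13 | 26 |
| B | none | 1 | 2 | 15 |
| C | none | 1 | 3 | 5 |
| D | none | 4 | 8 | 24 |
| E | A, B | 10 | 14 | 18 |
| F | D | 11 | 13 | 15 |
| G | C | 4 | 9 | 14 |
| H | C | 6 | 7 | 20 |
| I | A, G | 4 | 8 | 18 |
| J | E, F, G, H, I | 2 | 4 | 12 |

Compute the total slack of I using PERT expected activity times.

5 days

te_A = (12 + 4·13 + 26)/6 = 90/6 = 15
te_B = (1 + 4·2 + 15)/6 = 24/6 = 4
te_C = (1 + 4·3 + 5)/6 = 18/6 = 3
te_D = (4 + 4·8 + 24)/6 = 60/6 = 10
te_E = (10 + 4·14 + 18)/6 = 84/6 = 14
te_F = (11 + 4·13 + 15)/6 = 78/6 = 13
te_G = (4 + 4·9 + 14)/6 = 54/6 = 9
te_H = (6 + 4·7 + 20)/6 = 54/6 = 9
te_I = (4 + 4·8 + 18)/6 = 54/6 = 9
te_J = (2 + 4·4 + 12)/6 = 30/6 = 5

Forward pass:
ES_A = 0; EF_A = 15
ES_B = 0; EF_B = 4
ES_C = 0; EF_C = 3
ES_D = 0; EF_D = 10
ES_E = max(EF_A=15, EF_B=4) = 15; EF_E = 15+14 = 29
ES_F = 10; EF_F = 10+13 = 23
ES_G = 3; EF_G = 3+9 = 12
ES_H = 3; EF_H = 3+9 = 12
ES_I = max(EF_A=15, EF_G=12) = 15; EF_I = 15+9 = 24
ES_J = max(EF_E=29, EF_F=23, EF_G=12, EF_H=12, EF_I=24) = 29; EF_J = 29+5 = 34
Expected project duration μ = 34 days. Critical path: A → E → J.

Backward pass:
LF_J = 34; LS_J = 34−5 = 29
LF_I = LS_J = 29; LS_I = 29−9 = 20
LF_H = LS_J = 29; LS_H = 29−9 = 20
LF_G = min(LS_I=20, LS_J=29) = 20; LS_G = 20−9 = 11
LF_F = LS_J = 29; LS_F = 29−13 = 16
LF_E = LS_J = 29; LS_E = 29−14 = 15
LF_D = LS_F = 16; LS_D = 16−10 = 6
LF_C = min(LS_G=11, LS_H=20) = 11; LS_C = 11−3 = 8
LF_B = LS_E = 15; LS_B = 15−4 = 11
LF_A = min(LS_E=15, LS_I=20) = 15; LS_A = 15−15 = 0
Slack_I = LS_I − ES_I = 20 − 15 = 5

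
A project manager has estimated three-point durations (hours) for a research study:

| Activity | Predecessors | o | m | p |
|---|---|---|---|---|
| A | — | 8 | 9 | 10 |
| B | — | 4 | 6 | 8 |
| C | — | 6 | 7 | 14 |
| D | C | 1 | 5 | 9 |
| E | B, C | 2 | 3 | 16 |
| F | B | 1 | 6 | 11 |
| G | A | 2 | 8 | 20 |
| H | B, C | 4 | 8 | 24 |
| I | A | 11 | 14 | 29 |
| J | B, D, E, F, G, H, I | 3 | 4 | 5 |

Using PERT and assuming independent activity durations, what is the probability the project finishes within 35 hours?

te_A = (8 + 4·9 + 10)/6 = 54/6 = 9; σ²_A = ((10−8)/6)² = 0.111
te_B = (4 + 4·6 + 8)/6 = 36/6 = 6; σ²_B = ((8−4)/6)² = 0.444
te_C = (6 + 4·7 + 14)/6 = 48/6 = 8; σ²_C = ((14−6)/6)² = 1.778
te_D = (1 + 4·5 + 9)/6 = 30/6 = 5; σ²_D = ((9−1)/6)² = 1.778
te_E = (2 + 4·3 + 16)/6 = 30/6 = 5; σ²_E = ((16−2)/6)² = 5.444
te_F = (1 + 4·6 + 11)/6 = 36/6 = 6; σ²_F = ((11−1)/6)² = 2.778
te_G = (2 + 4·8 + 20)/6 = 54/6 = 9; σ²_G = ((20−2)/6)² = 9.000
te_H = (4 + 4·8 + 24)/6 = 60/6 = 10; σ²_H = ((24−4)/6)² = 11.111
te_I = (11 + 4·14 + 29)/6 = 96/6 = 16; σ²_I = ((29−11)/6)² = 9.000
te_J = (3 + 4·4 + 5)/6 = 24/6 = 4; σ²_J = ((5−3)/6)² = 0.111

Forward pass:
ES_A = 0; EF_A = 9
ES_B = 0; EF_B = 6
ES_C = 0; EF_C = 8
ES_D = 8; EF_D = 8+5 = 13
ES_E = max(EF_B=6, EF_C=8) = 8; EF_E = 8+5 = 13
ES_F = 6; EF_F = 6+6 = 12
ES_G = 9; EF_G = 9+9 = 18
ES_H = max(EF_B=6, EF_C=8) = 8; EF_H = 8+10 = 18
ES_I = 9; EF_I = 9+16 = 25
ES_J = max(EF_B=6, EF_D=13, EF_E=13, EF_F=12, EF_G=18, EF_H=18, EF_I=25) = 25; EF_J = 25+4 = 29
Expected project duration μ = 29 hours. Critical path: A → I → J.

Variance along critical path = 0.111 + 9.000 + 0.111 = 9.222; σ = √9.222 = 3.037 hours.
Z = (35 − 29) / 3.037 = 1.976
P(T ≤ 35) = Φ(1.976) ≈ 0.976

0.976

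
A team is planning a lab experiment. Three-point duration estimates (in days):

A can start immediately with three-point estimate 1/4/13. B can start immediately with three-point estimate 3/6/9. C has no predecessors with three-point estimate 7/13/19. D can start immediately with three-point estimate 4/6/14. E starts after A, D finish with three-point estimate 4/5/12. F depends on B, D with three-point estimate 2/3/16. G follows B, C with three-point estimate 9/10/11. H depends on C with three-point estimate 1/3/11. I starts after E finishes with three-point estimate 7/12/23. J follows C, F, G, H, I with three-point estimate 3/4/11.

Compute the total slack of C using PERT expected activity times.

3 days

te_A = (1 + 4·4 + 13)/6 = 30/6 = 5
te_B = (3 + 4·6 + 9)/6 = 36/6 = 6
te_C = (7 + 4·13 + 19)/6 = 78/6 = 13
te_D = (4 + 4·6 + 14)/6 = 42/6 = 7
te_E = (4 + 4·5 + 12)/6 = 36/6 = 6
te_F = (2 + 4·3 + 16)/6 = 30/6 = 5
te_G = (9 + 4·10 + 11)/6 = 60/6 = 10
te_H = (1 + 4·3 + 11)/6 = 24/6 = 4
te_I = (7 + 4·12 + 23)/6 = 78/6 = 13
te_J = (3 + 4·4 + 11)/6 = 30/6 = 5

Forward pass:
ES_A = 0; EF_A = 5
ES_B = 0; EF_B = 6
ES_C = 0; EF_C = 13
ES_D = 0; EF_D = 7
ES_E = max(EF_A=5, EF_D=7) = 7; EF_E = 7+6 = 13
ES_F = max(EF_B=6, EF_D=7) = 7; EF_F = 7+5 = 12
ES_G = max(EF_B=6, EF_C=13) = 13; EF_G = 13+10 = 23
ES_H = 13; EF_H = 13+4 = 17
ES_I = 13; EF_I = 13+13 = 26
ES_J = max(EF_C=13, EF_F=12, EF_G=23, EF_H=17, EF_I=26) = 26; EF_J = 26+5 = 31
Expected project duration μ = 31 days. Critical path: D → E → I → J.

Backward pass:
LF_J = 31; LS_J = 31−5 = 26
LF_I = LS_J = 26; LS_I = 26−13 = 13
LF_H = LS_J = 26; LS_H = 26−4 = 22
LF_G = LS_J = 26; LS_G = 26−10 = 16
LF_F = LS_J = 26; LS_F = 26−5 = 21
LF_E = LS_I = 13; LS_E = 13−6 = 7
LF_D = min(LS_E=7, LS_F=21) = 7; LS_D = 7−7 = 0
LF_C = min(LS_G=16, LS_H=22, LS_J=26) = 16; LS_C = 16−13 = 3
LF_B = min(LS_F=21, LS_G=16) = 16; LS_B = 16−6 = 10
LF_A = LS_E = 7; LS_A = 7−5 = 2
Slack_C = LS_C − ES_C = 3 − 0 = 3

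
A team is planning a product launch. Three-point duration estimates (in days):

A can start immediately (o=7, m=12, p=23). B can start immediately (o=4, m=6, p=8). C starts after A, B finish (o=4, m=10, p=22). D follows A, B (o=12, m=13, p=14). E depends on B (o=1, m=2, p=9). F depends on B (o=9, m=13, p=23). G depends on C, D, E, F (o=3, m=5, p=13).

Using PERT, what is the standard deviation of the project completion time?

3.16 days

te_A = (7 + 4·12 + 23)/6 = 78/6 = 13; σ²_A = ((23−7)/6)² = 7.111
te_B = (4 + 4·6 + 8)/6 = 36/6 = 6; σ²_B = ((8−4)/6)² = 0.444
te_C = (4 + 4·10 + 22)/6 = 66/6 = 11; σ²_C = ((22−4)/6)² = 9.000
te_D = (12 + 4·13 + 14)/6 = 78/6 = 13; σ²_D = ((14−12)/6)² = 0.111
te_E = (1 + 4·2 + 9)/6 = 18/6 = 3; σ²_E = ((9−1)/6)² = 1.778
te_F = (9 + 4·13 + 23)/6 = 84/6 = 14; σ²_F = ((23−9)/6)² = 5.444
te_G = (3 + 4·5 + 13)/6 = 36/6 = 6; σ²_G = ((13−3)/6)² = 2.778

Forward pass:
ES_A = 0; EF_A = 13
ES_B = 0; EF_B = 6
ES_C = max(EF_A=13, EF_B=6) = 13; EF_C = 13+11 = 24
ES_D = max(EF_A=13, EF_B=6) = 13; EF_D = 13+13 = 26
ES_E = 6; EF_E = 6+3 = 9
ES_F = 6; EF_F = 6+14 = 20
ES_G = max(EF_C=24, EF_D=26, EF_E=9, EF_F=20) = 26; EF_G = 26+6 = 32
Expected project duration μ = 32 days. Critical path: A → D → G.

Variance along critical path = 7.111 + 0.111 + 2.778 = 10.000
σ = √10.000 = 3.162 days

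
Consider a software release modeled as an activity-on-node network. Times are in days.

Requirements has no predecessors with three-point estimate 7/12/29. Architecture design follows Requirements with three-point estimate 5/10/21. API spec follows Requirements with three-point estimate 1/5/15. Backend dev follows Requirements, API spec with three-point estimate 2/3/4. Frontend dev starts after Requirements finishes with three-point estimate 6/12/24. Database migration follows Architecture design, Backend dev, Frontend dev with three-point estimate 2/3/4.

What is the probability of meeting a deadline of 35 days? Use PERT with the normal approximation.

0.854

te_Requirements = (7 + 4·12 + 29)/6 = 84/6 = 14; σ²_Requirements = ((29−7)/6)² = 13.444
te_Architecture design = (5 + 4·10 + 21)/6 = 66/6 = 11; σ²_Architecture design = ((21−5)/6)² = 7.111
te_API spec = (1 + 4·5 + 15)/6 = 36/6 = 6; σ²_API spec = ((15−1)/6)² = 5.444
te_Backend dev = (2 + 4·3 + 4)/6 = 18/6 = 3; σ²_Backend dev = ((4−2)/6)² = 0.111
te_Frontend dev = (6 + 4·12 + 24)/6 = 78/6 = 13; σ²_Frontend dev = ((24−6)/6)² = 9.000
te_Database migration = (2 + 4·3 + 4)/6 = 18/6 = 3; σ²_Database migration = ((4−2)/6)² = 0.111

Forward pass:
ES_Requirements = 0; EF_Requirements = 14
ES_Architecture design = 14; EF_Architecture design = 14+11 = 25
ES_API spec = 14; EF_API spec = 14+6 = 20
ES_Backend dev = max(EF_Requirements=14, EF_API spec=20) = 20; EF_Backend dev = 20+3 = 23
ES_Frontend dev = 14; EF_Frontend dev = 14+13 = 27
ES_Database migration = max(EF_Architecture design=25, EF_Backend dev=23, EF_Frontend dev=27) = 27; EF_Database migration = 27+3 = 30
Expected project duration μ = 30 days. Critical path: Requirements → Frontend dev → Database migration.

Variance along critical path = 13.444 + 9.000 + 0.111 = 22.556; σ = √22.556 = 4.749 days.
Z = (35 − 30) / 4.749 = 1.053
P(T ≤ 35) = Φ(1.053) ≈ 0.854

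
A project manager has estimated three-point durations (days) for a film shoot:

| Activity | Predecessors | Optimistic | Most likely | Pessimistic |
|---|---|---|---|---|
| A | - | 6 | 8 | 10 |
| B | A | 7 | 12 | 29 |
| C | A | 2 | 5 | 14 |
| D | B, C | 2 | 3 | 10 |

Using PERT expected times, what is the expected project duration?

te_A = (6 + 4·8 + 10)/6 = 48/6 = 8
te_B = (7 + 4·12 + 29)/6 = 84/6 = 14
te_C = (2 + 4·5 + 14)/6 = 36/6 = 6
te_D = (2 + 4·3 + 10)/6 = 24/6 = 4

Forward pass:
ES_A = 0; EF_A = 8
ES_B = 8; EF_B = 8+14 = 22
ES_C = 8; EF_C = 8+6 = 14
ES_D = max(EF_B=22, EF_C=14) = 22; EF_D = 22+4 = 26
Expected project duration μ = 26 days. Critical path: A → B → D.

26 days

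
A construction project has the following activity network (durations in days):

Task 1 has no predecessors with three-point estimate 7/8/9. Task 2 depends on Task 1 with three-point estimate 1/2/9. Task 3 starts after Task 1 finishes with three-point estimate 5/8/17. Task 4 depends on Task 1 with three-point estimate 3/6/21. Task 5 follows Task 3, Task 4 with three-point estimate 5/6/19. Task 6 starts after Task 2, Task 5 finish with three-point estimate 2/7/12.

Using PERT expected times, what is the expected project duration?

32 days

te_Task 1 = (7 + 4·8 + 9)/6 = 48/6 = 8
te_Task 2 = (1 + 4·2 + 9)/6 = 18/6 = 3
te_Task 3 = (5 + 4·8 + 17)/6 = 54/6 = 9
te_Task 4 = (3 + 4·6 + 21)/6 = 48/6 = 8
te_Task 5 = (5 + 4·6 + 19)/6 = 48/6 = 8
te_Task 6 = (2 + 4·7 + 12)/6 = 42/6 = 7

Forward pass:
ES_Task 1 = 0; EF_Task 1 = 8
ES_Task 2 = 8; EF_Task 2 = 8+3 = 11
ES_Task 3 = 8; EF_Task 3 = 8+9 = 17
ES_Task 4 = 8; EF_Task 4 = 8+8 = 16
ES_Task 5 = max(EF_Task 3=17, EF_Task 4=16) = 17; EF_Task 5 = 17+8 = 25
ES_Task 6 = max(EF_Task 2=11, EF_Task 5=25) = 25; EF_Task 6 = 25+7 = 32
Expected project duration μ = 32 days. Critical path: Task 1 → Task 3 → Task 5 → Task 6.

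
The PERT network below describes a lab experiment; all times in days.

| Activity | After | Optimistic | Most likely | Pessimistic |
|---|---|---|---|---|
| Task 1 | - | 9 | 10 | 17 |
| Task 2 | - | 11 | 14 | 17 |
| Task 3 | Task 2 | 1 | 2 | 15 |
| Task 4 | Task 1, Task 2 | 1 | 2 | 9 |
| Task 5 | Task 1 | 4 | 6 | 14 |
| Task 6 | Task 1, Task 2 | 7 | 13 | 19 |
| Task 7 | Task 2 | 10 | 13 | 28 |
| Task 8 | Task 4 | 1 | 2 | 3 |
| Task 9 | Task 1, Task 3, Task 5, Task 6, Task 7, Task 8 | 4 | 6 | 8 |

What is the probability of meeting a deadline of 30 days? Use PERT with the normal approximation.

te_Task 1 = (9 + 4·10 + 17)/6 = 66/6 = 11; σ²_Task 1 = ((17−9)/6)² = 1.778
te_Task 2 = (11 + 4·14 + 17)/6 = 84/6 = 14; σ²_Task 2 = ((17−11)/6)² = 1.000
te_Task 3 = (1 + 4·2 + 15)/6 = 24/6 = 4; σ²_Task 3 = ((15−1)/6)² = 5.444
te_Task 4 = (1 + 4·2 + 9)/6 = 18/6 = 3; σ²_Task 4 = ((9−1)/6)² = 1.778
te_Task 5 = (4 + 4·6 + 14)/6 = 42/6 = 7; σ²_Task 5 = ((14−4)/6)² = 2.778
te_Task 6 = (7 + 4·13 + 19)/6 = 78/6 = 13; σ²_Task 6 = ((19−7)/6)² = 4.000
te_Task 7 = (10 + 4·13 + 28)/6 = 90/6 = 15; σ²_Task 7 = ((28−10)/6)² = 9.000
te_Task 8 = (1 + 4·2 + 3)/6 = 12/6 = 2; σ²_Task 8 = ((3−1)/6)² = 0.111
te_Task 9 = (4 + 4·6 + 8)/6 = 36/6 = 6; σ²_Task 9 = ((8−4)/6)² = 0.444

Forward pass:
ES_Task 1 = 0; EF_Task 1 = 11
ES_Task 2 = 0; EF_Task 2 = 14
ES_Task 3 = 14; EF_Task 3 = 14+4 = 18
ES_Task 4 = max(EF_Task 1=11, EF_Task 2=14) = 14; EF_Task 4 = 14+3 = 17
ES_Task 5 = 11; EF_Task 5 = 11+7 = 18
ES_Task 6 = max(EF_Task 1=11, EF_Task 2=14) = 14; EF_Task 6 = 14+13 = 27
ES_Task 7 = 14; EF_Task 7 = 14+15 = 29
ES_Task 8 = 17; EF_Task 8 = 17+2 = 19
ES_Task 9 = max(EF_Task 1=11, EF_Task 3=18, EF_Task 5=18, EF_Task 6=27, EF_Task 7=29, EF_Task 8=19) = 29; EF_Task 9 = 29+6 = 35
Expected project duration μ = 35 days. Critical path: Task 2 → Task 7 → Task 9.

Variance along critical path = 1.000 + 9.000 + 0.444 = 10.444; σ = √10.444 = 3.232 days.
Z = (30 − 35) / 3.232 = -1.547
P(T ≤ 30) = Φ(-1.547) ≈ 0.061

0.061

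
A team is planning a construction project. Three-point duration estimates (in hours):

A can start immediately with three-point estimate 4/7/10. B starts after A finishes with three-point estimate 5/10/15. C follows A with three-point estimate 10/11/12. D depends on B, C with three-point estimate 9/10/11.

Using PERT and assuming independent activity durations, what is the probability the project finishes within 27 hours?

te_A = (4 + 4·7 + 10)/6 = 42/6 = 7; σ²_A = ((10−4)/6)² = 1.000
te_B = (5 + 4·10 + 15)/6 = 60/6 = 10; σ²_B = ((15−5)/6)² = 2.778
te_C = (10 + 4·11 + 12)/6 = 66/6 = 11; σ²_C = ((12−10)/6)² = 0.111
te_D = (9 + 4·10 + 11)/6 = 60/6 = 10; σ²_D = ((11−9)/6)² = 0.111

Forward pass:
ES_A = 0; EF_A = 7
ES_B = 7; EF_B = 7+10 = 17
ES_C = 7; EF_C = 7+11 = 18
ES_D = max(EF_B=17, EF_C=18) = 18; EF_D = 18+10 = 28
Expected project duration μ = 28 hours. Critical path: A → C → D.

Variance along critical path = 1.000 + 0.111 + 0.111 = 1.222; σ = √1.222 = 1.106 hours.
Z = (27 − 28) / 1.106 = -0.905
P(T ≤ 27) = Φ(-0.905) ≈ 0.183

0.183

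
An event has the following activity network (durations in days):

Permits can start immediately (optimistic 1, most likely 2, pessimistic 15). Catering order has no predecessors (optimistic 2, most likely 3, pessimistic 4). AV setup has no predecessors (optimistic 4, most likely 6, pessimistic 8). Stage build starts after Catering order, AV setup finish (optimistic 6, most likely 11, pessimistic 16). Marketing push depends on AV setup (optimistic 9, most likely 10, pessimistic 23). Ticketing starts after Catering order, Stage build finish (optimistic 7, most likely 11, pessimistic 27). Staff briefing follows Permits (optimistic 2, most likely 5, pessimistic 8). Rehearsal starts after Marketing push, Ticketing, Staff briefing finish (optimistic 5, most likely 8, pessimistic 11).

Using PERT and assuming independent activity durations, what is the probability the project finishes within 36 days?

te_Permits = (1 + 4·2 + 15)/6 = 24/6 = 4; σ²_Permits = ((15−1)/6)² = 5.444
te_Catering order = (2 + 4·3 + 4)/6 = 18/6 = 3; σ²_Catering order = ((4−2)/6)² = 0.111
te_AV setup = (4 + 4·6 + 8)/6 = 36/6 = 6; σ²_AV setup = ((8−4)/6)² = 0.444
te_Stage build = (6 + 4·11 + 16)/6 = 66/6 = 11; σ²_Stage build = ((16−6)/6)² = 2.778
te_Marketing push = (9 + 4·10 + 23)/6 = 72/6 = 12; σ²_Marketing push = ((23−9)/6)² = 5.444
te_Ticketing = (7 + 4·11 + 27)/6 = 78/6 = 13; σ²_Ticketing = ((27−7)/6)² = 11.111
te_Staff briefing = (2 + 4·5 + 8)/6 = 30/6 = 5; σ²_Staff briefing = ((8−2)/6)² = 1.000
te_Rehearsal = (5 + 4·8 + 11)/6 = 48/6 = 8; σ²_Rehearsal = ((11−5)/6)² = 1.000

Forward pass:
ES_Permits = 0; EF_Permits = 4
ES_Catering order = 0; EF_Catering order = 3
ES_AV setup = 0; EF_AV setup = 6
ES_Stage build = max(EF_Catering order=3, EF_AV setup=6) = 6; EF_Stage build = 6+11 = 17
ES_Marketing push = 6; EF_Marketing push = 6+12 = 18
ES_Ticketing = max(EF_Catering order=3, EF_Stage build=17) = 17; EF_Ticketing = 17+13 = 30
ES_Staff briefing = 4; EF_Staff briefing = 4+5 = 9
ES_Rehearsal = max(EF_Marketing push=18, EF_Ticketing=30, EF_Staff briefing=9) = 30; EF_Rehearsal = 30+8 = 38
Expected project duration μ = 38 days. Critical path: AV setup → Stage build → Ticketing → Rehearsal.

Variance along critical path = 0.444 + 2.778 + 11.111 + 1.000 = 15.333; σ = √15.333 = 3.916 days.
Z = (36 − 38) / 3.916 = -0.511
P(T ≤ 36) = Φ(-0.511) ≈ 0.305

0.305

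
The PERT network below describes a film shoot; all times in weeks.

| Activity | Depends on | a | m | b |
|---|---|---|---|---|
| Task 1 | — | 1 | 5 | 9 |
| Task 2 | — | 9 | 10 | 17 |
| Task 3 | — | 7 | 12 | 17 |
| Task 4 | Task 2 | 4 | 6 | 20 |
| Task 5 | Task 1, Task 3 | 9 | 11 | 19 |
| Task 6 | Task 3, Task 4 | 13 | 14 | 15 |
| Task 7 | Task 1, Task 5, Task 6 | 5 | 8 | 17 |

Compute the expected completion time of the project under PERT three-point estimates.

42 weeks

te_Task 1 = (1 + 4·5 + 9)/6 = 30/6 = 5
te_Task 2 = (9 + 4·10 + 17)/6 = 66/6 = 11
te_Task 3 = (7 + 4·12 + 17)/6 = 72/6 = 12
te_Task 4 = (4 + 4·6 + 20)/6 = 48/6 = 8
te_Task 5 = (9 + 4·11 + 19)/6 = 72/6 = 12
te_Task 6 = (13 + 4·14 + 15)/6 = 84/6 = 14
te_Task 7 = (5 + 4·8 + 17)/6 = 54/6 = 9

Forward pass:
ES_Task 1 = 0; EF_Task 1 = 5
ES_Task 2 = 0; EF_Task 2 = 11
ES_Task 3 = 0; EF_Task 3 = 12
ES_Task 4 = 11; EF_Task 4 = 11+8 = 19
ES_Task 5 = max(EF_Task 1=5, EF_Task 3=12) = 12; EF_Task 5 = 12+12 = 24
ES_Task 6 = max(EF_Task 3=12, EF_Task 4=19) = 19; EF_Task 6 = 19+14 = 33
ES_Task 7 = max(EF_Task 1=5, EF_Task 5=24, EF_Task 6=33) = 33; EF_Task 7 = 33+9 = 42
Expected project duration μ = 42 weeks. Critical path: Task 2 → Task 4 → Task 6 → Task 7.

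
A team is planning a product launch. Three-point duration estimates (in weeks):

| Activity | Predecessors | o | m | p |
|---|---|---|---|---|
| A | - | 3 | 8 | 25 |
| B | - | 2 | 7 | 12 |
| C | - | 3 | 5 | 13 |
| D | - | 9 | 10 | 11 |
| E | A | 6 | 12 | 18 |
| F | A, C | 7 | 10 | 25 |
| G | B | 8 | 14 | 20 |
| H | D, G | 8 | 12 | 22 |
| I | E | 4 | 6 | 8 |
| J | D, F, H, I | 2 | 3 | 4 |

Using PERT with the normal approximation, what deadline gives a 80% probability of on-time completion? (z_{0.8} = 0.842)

te_A = (3 + 4·8 + 25)/6 = 60/6 = 10; σ²_A = ((25−3)/6)² = 13.444
te_B = (2 + 4·7 + 12)/6 = 42/6 = 7; σ²_B = ((12−2)/6)² = 2.778
te_C = (3 + 4·5 + 13)/6 = 36/6 = 6; σ²_C = ((13−3)/6)² = 2.778
te_D = (9 + 4·10 + 11)/6 = 60/6 = 10; σ²_D = ((11−9)/6)² = 0.111
te_E = (6 + 4·12 + 18)/6 = 72/6 = 12; σ²_E = ((18−6)/6)² = 4.000
te_F = (7 + 4·10 + 25)/6 = 72/6 = 12; σ²_F = ((25−7)/6)² = 9.000
te_G = (8 + 4·14 + 20)/6 = 84/6 = 14; σ²_G = ((20−8)/6)² = 4.000
te_H = (8 + 4·12 + 22)/6 = 78/6 = 13; σ²_H = ((22−8)/6)² = 5.444
te_I = (4 + 4·6 + 8)/6 = 36/6 = 6; σ²_I = ((8−4)/6)² = 0.444
te_J = (2 + 4·3 + 4)/6 = 18/6 = 3; σ²_J = ((4−2)/6)² = 0.111

Forward pass:
ES_A = 0; EF_A = 10
ES_B = 0; EF_B = 7
ES_C = 0; EF_C = 6
ES_D = 0; EF_D = 10
ES_E = 10; EF_E = 10+12 = 22
ES_F = max(EF_A=10, EF_C=6) = 10; EF_F = 10+12 = 22
ES_G = 7; EF_G = 7+14 = 21
ES_H = max(EF_D=10, EF_G=21) = 21; EF_H = 21+13 = 34
ES_I = 22; EF_I = 22+6 = 28
ES_J = max(EF_D=10, EF_F=22, EF_H=34, EF_I=28) = 34; EF_J = 34+3 = 37
Expected project duration μ = 37 weeks. Critical path: B → G → H → J.

Variance along critical path = 2.778 + 4.000 + 5.444 + 0.111 = 12.333; σ = 3.512 weeks.
D = μ + z·σ = 37 + 0.842·3.512 = 40.0 weeks

40.0 weeks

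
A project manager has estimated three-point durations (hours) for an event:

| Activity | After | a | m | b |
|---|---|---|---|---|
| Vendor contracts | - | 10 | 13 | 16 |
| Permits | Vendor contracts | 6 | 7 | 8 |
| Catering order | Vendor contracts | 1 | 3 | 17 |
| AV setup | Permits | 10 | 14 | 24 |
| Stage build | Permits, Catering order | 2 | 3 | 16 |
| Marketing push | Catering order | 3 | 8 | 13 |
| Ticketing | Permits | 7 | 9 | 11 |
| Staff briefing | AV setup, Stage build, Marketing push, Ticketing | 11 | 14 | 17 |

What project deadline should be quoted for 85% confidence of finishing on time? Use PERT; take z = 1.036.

51.8 hours

te_Vendor contracts = (10 + 4·13 + 16)/6 = 78/6 = 13; σ²_Vendor contracts = ((16−10)/6)² = 1.000
te_Permits = (6 + 4·7 + 8)/6 = 42/6 = 7; σ²_Permits = ((8−6)/6)² = 0.111
te_Catering order = (1 + 4·3 + 17)/6 = 30/6 = 5; σ²_Catering order = ((17−1)/6)² = 7.111
te_AV setup = (10 + 4·14 + 24)/6 = 90/6 = 15; σ²_AV setup = ((24−10)/6)² = 5.444
te_Stage build = (2 + 4·3 + 16)/6 = 30/6 = 5; σ²_Stage build = ((16−2)/6)² = 5.444
te_Marketing push = (3 + 4·8 + 13)/6 = 48/6 = 8; σ²_Marketing push = ((13−3)/6)² = 2.778
te_Ticketing = (7 + 4·9 + 11)/6 = 54/6 = 9; σ²_Ticketing = ((11−7)/6)² = 0.444
te_Staff briefing = (11 + 4·14 + 17)/6 = 84/6 = 14; σ²_Staff briefing = ((17−11)/6)² = 1.000

Forward pass:
ES_Vendor contracts = 0; EF_Vendor contracts = 13
ES_Permits = 13; EF_Permits = 13+7 = 20
ES_Catering order = 13; EF_Catering order = 13+5 = 18
ES_AV setup = 20; EF_AV setup = 20+15 = 35
ES_Stage build = max(EF_Permits=20, EF_Catering order=18) = 20; EF_Stage build = 20+5 = 25
ES_Marketing push = 18; EF_Marketing push = 18+8 = 26
ES_Ticketing = 20; EF_Ticketing = 20+9 = 29
ES_Staff briefing = max(EF_AV setup=35, EF_Stage build=25, EF_Marketing push=26, EF_Ticketing=29) = 35; EF_Staff briefing = 35+14 = 49
Expected project duration μ = 49 hours. Critical path: Vendor contracts → Permits → AV setup → Staff briefing.

Variance along critical path = 1.000 + 0.111 + 5.444 + 1.000 = 7.556; σ = 2.749 hours.
D = μ + z·σ = 49 + 1.036·2.749 = 51.8 hours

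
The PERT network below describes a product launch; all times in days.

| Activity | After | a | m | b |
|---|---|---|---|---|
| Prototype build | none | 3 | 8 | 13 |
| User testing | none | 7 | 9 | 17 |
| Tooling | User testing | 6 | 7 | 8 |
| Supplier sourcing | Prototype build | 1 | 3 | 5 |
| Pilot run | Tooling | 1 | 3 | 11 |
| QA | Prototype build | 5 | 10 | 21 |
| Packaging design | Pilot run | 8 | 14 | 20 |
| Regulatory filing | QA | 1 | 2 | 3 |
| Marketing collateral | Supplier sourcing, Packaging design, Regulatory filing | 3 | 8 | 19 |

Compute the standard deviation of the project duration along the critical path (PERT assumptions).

te_Prototype build = (3 + 4·8 + 13)/6 = 48/6 = 8; σ²_Prototype build = ((13−3)/6)² = 2.778
te_User testing = (7 + 4·9 + 17)/6 = 60/6 = 10; σ²_User testing = ((17−7)/6)² = 2.778
te_Tooling = (6 + 4·7 + 8)/6 = 42/6 = 7; σ²_Tooling = ((8−6)/6)² = 0.111
te_Supplier sourcing = (1 + 4·3 + 5)/6 = 18/6 = 3; σ²_Supplier sourcing = ((5−1)/6)² = 0.444
te_Pilot run = (1 + 4·3 + 11)/6 = 24/6 = 4; σ²_Pilot run = ((11−1)/6)² = 2.778
te_QA = (5 + 4·10 + 21)/6 = 66/6 = 11; σ²_QA = ((21−5)/6)² = 7.111
te_Packaging design = (8 + 4·14 + 20)/6 = 84/6 = 14; σ²_Packaging design = ((20−8)/6)² = 4.000
te_Regulatory filing = (1 + 4·2 + 3)/6 = 12/6 = 2; σ²_Regulatory filing = ((3−1)/6)² = 0.111
te_Marketing collateral = (3 + 4·8 + 19)/6 = 54/6 = 9; σ²_Marketing collateral = ((19−3)/6)² = 7.111

Forward pass:
ES_Prototype build = 0; EF_Prototype build = 8
ES_User testing = 0; EF_User testing = 10
ES_Tooling = 10; EF_Tooling = 10+7 = 17
ES_Supplier sourcing = 8; EF_Supplier sourcing = 8+3 = 11
ES_Pilot run = 17; EF_Pilot run = 17+4 = 21
ES_QA = 8; EF_QA = 8+11 = 19
ES_Packaging design = 21; EF_Packaging design = 21+14 = 35
ES_Regulatory filing = 19; EF_Regulatory filing = 19+2 = 21
ES_Marketing collateral = max(EF_Supplier sourcing=11, EF_Packaging design=35, EF_Regulatory filing=21) = 35; EF_Marketing collateral = 35+9 = 44
Expected project duration μ = 44 days. Critical path: User testing → Tooling → Pilot run → Packaging design → Marketing collateral.

Variance along critical path = 2.778 + 0.111 + 2.778 + 4.000 + 7.111 = 16.778
σ = √16.778 = 4.096 days

4.10 days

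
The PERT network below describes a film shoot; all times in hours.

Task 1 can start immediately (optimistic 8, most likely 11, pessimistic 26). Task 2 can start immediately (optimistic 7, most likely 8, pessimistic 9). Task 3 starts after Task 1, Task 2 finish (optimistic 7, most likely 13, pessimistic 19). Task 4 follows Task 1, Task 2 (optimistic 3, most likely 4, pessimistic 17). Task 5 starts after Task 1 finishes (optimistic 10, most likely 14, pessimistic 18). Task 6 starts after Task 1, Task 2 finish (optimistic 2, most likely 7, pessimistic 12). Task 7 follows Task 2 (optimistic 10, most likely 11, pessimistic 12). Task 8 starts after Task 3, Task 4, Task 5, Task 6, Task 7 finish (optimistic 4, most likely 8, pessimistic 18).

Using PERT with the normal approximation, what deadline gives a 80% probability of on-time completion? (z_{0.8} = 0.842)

39.4 hours

te_Task 1 = (8 + 4·11 + 26)/6 = 78/6 = 13; σ²_Task 1 = ((26−8)/6)² = 9.000
te_Task 2 = (7 + 4·8 + 9)/6 = 48/6 = 8; σ²_Task 2 = ((9−7)/6)² = 0.111
te_Task 3 = (7 + 4·13 + 19)/6 = 78/6 = 13; σ²_Task 3 = ((19−7)/6)² = 4.000
te_Task 4 = (3 + 4·4 + 17)/6 = 36/6 = 6; σ²_Task 4 = ((17−3)/6)² = 5.444
te_Task 5 = (10 + 4·14 + 18)/6 = 84/6 = 14; σ²_Task 5 = ((18−10)/6)² = 1.778
te_Task 6 = (2 + 4·7 + 12)/6 = 42/6 = 7; σ²_Task 6 = ((12−2)/6)² = 2.778
te_Task 7 = (10 + 4·11 + 12)/6 = 66/6 = 11; σ²_Task 7 = ((12−10)/6)² = 0.111
te_Task 8 = (4 + 4·8 + 18)/6 = 54/6 = 9; σ²_Task 8 = ((18−4)/6)² = 5.444

Forward pass:
ES_Task 1 = 0; EF_Task 1 = 13
ES_Task 2 = 0; EF_Task 2 = 8
ES_Task 3 = max(EF_Task 1=13, EF_Task 2=8) = 13; EF_Task 3 = 13+13 = 26
ES_Task 4 = max(EF_Task 1=13, EF_Task 2=8) = 13; EF_Task 4 = 13+6 = 19
ES_Task 5 = 13; EF_Task 5 = 13+14 = 27
ES_Task 6 = max(EF_Task 1=13, EF_Task 2=8) = 13; EF_Task 6 = 13+7 = 20
ES_Task 7 = 8; EF_Task 7 = 8+11 = 19
ES_Task 8 = max(EF_Task 3=26, EF_Task 4=19, EF_Task 5=27, EF_Task 6=20, EF_Task 7=19) = 27; EF_Task 8 = 27+9 = 36
Expected project duration μ = 36 hours. Critical path: Task 1 → Task 5 → Task 8.

Variance along critical path = 9.000 + 1.778 + 5.444 = 16.222; σ = 4.028 hours.
D = μ + z·σ = 36 + 0.842·4.028 = 39.4 hours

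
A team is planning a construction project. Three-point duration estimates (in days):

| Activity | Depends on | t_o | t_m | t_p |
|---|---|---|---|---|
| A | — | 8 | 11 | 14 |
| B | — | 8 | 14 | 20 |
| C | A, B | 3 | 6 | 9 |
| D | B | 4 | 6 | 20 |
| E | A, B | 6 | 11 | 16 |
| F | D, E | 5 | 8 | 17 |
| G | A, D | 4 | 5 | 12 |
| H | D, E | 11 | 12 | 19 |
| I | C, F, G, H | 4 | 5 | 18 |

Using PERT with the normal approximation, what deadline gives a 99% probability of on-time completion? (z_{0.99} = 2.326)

53.7 days

te_A = (8 + 4·11 + 14)/6 = 66/6 = 11; σ²_A = ((14−8)/6)² = 1.000
te_B = (8 + 4·14 + 20)/6 = 84/6 = 14; σ²_B = ((20−8)/6)² = 4.000
te_C = (3 + 4·6 + 9)/6 = 36/6 = 6; σ²_C = ((9−3)/6)² = 1.000
te_D = (4 + 4·6 + 20)/6 = 48/6 = 8; σ²_D = ((20−4)/6)² = 7.111
te_E = (6 + 4·11 + 16)/6 = 66/6 = 11; σ²_E = ((16−6)/6)² = 2.778
te_F = (5 + 4·8 + 17)/6 = 54/6 = 9; σ²_F = ((17−5)/6)² = 4.000
te_G = (4 + 4·5 + 12)/6 = 36/6 = 6; σ²_G = ((12−4)/6)² = 1.778
te_H = (11 + 4·12 + 19)/6 = 78/6 = 13; σ²_H = ((19−11)/6)² = 1.778
te_I = (4 + 4·5 + 18)/6 = 42/6 = 7; σ²_I = ((18−4)/6)² = 5.444

Forward pass:
ES_A = 0; EF_A = 11
ES_B = 0; EF_B = 14
ES_C = max(EF_A=11, EF_B=14) = 14; EF_C = 14+6 = 20
ES_D = 14; EF_D = 14+8 = 22
ES_E = max(EF_A=11, EF_B=14) = 14; EF_E = 14+11 = 25
ES_F = max(EF_D=22, EF_E=25) = 25; EF_F = 25+9 = 34
ES_G = max(EF_A=11, EF_D=22) = 22; EF_G = 22+6 = 28
ES_H = max(EF_D=22, EF_E=25) = 25; EF_H = 25+13 = 38
ES_I = max(EF_C=20, EF_F=34, EF_G=28, EF_H=38) = 38; EF_I = 38+7 = 45
Expected project duration μ = 45 days. Critical path: B → E → H → I.

Variance along critical path = 4.000 + 2.778 + 1.778 + 5.444 = 14.000; σ = 3.742 days.
D = μ + z·σ = 45 + 2.326·3.742 = 53.7 days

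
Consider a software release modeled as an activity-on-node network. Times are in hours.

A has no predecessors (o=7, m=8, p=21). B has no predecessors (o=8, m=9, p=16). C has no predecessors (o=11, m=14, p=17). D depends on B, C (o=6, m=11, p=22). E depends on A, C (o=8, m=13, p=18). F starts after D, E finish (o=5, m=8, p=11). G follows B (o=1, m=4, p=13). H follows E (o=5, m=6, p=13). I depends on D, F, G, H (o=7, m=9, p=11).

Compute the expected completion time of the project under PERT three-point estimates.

te_A = (7 + 4·8 + 21)/6 = 60/6 = 10
te_B = (8 + 4·9 + 16)/6 = 60/6 = 10
te_C = (11 + 4·14 + 17)/6 = 84/6 = 14
te_D = (6 + 4·11 + 22)/6 = 72/6 = 12
te_E = (8 + 4·13 + 18)/6 = 78/6 = 13
te_F = (5 + 4·8 + 11)/6 = 48/6 = 8
te_G = (1 + 4·4 + 13)/6 = 30/6 = 5
te_H = (5 + 4·6 + 13)/6 = 42/6 = 7
te_I = (7 + 4·9 + 11)/6 = 54/6 = 9

Forward pass:
ES_A = 0; EF_A = 10
ES_B = 0; EF_B = 10
ES_C = 0; EF_C = 14
ES_D = max(EF_B=10, EF_C=14) = 14; EF_D = 14+12 = 26
ES_E = max(EF_A=10, EF_C=14) = 14; EF_E = 14+13 = 27
ES_F = max(EF_D=26, EF_E=27) = 27; EF_F = 27+8 = 35
ES_G = 10; EF_G = 10+5 = 15
ES_H = 27; EF_H = 27+7 = 34
ES_I = max(EF_D=26, EF_F=35, EF_G=15, EF_H=34) = 35; EF_I = 35+9 = 44
Expected project duration μ = 44 hours. Critical path: C → E → F → I.

44 hours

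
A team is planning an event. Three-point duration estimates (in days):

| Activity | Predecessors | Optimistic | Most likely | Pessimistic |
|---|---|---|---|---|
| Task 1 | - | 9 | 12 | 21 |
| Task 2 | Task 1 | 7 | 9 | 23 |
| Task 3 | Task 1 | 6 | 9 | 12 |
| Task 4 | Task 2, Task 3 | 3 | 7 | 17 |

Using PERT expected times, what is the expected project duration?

32 days

te_Task 1 = (9 + 4·12 + 21)/6 = 78/6 = 13
te_Task 2 = (7 + 4·9 + 23)/6 = 66/6 = 11
te_Task 3 = (6 + 4·9 + 12)/6 = 54/6 = 9
te_Task 4 = (3 + 4·7 + 17)/6 = 48/6 = 8

Forward pass:
ES_Task 1 = 0; EF_Task 1 = 13
ES_Task 2 = 13; EF_Task 2 = 13+11 = 24
ES_Task 3 = 13; EF_Task 3 = 13+9 = 22
ES_Task 4 = max(EF_Task 2=24, EF_Task 3=22) = 24; EF_Task 4 = 24+8 = 32
Expected project duration μ = 32 days. Critical path: Task 1 → Task 2 → Task 4.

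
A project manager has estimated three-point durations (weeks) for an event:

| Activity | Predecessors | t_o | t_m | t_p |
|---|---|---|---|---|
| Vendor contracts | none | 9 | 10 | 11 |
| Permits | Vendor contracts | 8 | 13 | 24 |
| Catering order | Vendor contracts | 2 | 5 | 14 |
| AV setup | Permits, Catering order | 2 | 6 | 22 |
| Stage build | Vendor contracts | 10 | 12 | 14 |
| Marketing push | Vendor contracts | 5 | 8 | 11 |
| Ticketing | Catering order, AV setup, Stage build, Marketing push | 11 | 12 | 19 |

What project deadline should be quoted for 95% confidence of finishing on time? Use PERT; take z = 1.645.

52.4 weeks

te_Vendor contracts = (9 + 4·10 + 11)/6 = 60/6 = 10; σ²_Vendor contracts = ((11−9)/6)² = 0.111
te_Permits = (8 + 4·13 + 24)/6 = 84/6 = 14; σ²_Permits = ((24−8)/6)² = 7.111
te_Catering order = (2 + 4·5 + 14)/6 = 36/6 = 6; σ²_Catering order = ((14−2)/6)² = 4.000
te_AV setup = (2 + 4·6 + 22)/6 = 48/6 = 8; σ²_AV setup = ((22−2)/6)² = 11.111
te_Stage build = (10 + 4·12 + 14)/6 = 72/6 = 12; σ²_Stage build = ((14−10)/6)² = 0.444
te_Marketing push = (5 + 4·8 + 11)/6 = 48/6 = 8; σ²_Marketing push = ((11−5)/6)² = 1.000
te_Ticketing = (11 + 4·12 + 19)/6 = 78/6 = 13; σ²_Ticketing = ((19−11)/6)² = 1.778

Forward pass:
ES_Vendor contracts = 0; EF_Vendor contracts = 10
ES_Permits = 10; EF_Permits = 10+14 = 24
ES_Catering order = 10; EF_Catering order = 10+6 = 16
ES_AV setup = max(EF_Permits=24, EF_Catering order=16) = 24; EF_AV setup = 24+8 = 32
ES_Stage build = 10; EF_Stage build = 10+12 = 22
ES_Marketing push = 10; EF_Marketing push = 10+8 = 18
ES_Ticketing = max(EF_Catering order=16, EF_AV setup=32, EF_Stage build=22, EF_Marketing push=18) = 32; EF_Ticketing = 32+13 = 45
Expected project duration μ = 45 weeks. Critical path: Vendor contracts → Permits → AV setup → Ticketing.

Variance along critical path = 0.111 + 7.111 + 11.111 + 1.778 = 20.111; σ = 4.485 weeks.
D = μ + z·σ = 45 + 1.645·4.485 = 52.4 weeks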